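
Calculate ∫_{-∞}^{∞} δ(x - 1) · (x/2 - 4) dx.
- \frac{7}{2}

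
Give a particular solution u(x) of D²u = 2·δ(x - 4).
|x - 4|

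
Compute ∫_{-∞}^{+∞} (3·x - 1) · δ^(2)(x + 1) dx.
0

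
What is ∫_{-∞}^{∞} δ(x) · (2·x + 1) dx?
1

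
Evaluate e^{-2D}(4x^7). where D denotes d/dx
4 x^{7} - 56 x^{6} + 336 x^{5} - 1120 x^{4} + 2240 x^{3} - 2688 x^{2} + 1792 x - 512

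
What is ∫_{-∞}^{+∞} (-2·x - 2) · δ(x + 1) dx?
0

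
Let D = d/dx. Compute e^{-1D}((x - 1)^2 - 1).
x^{2} - 4 x + 3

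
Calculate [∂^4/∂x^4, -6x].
-24\frac{d^{3}}{dx^{3}}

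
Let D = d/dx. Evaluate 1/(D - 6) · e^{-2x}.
- \frac{e^{- 2 x}}{8}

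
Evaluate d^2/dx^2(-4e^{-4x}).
- 64 e^{- 4 x}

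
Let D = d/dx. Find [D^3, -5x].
-15D^{2}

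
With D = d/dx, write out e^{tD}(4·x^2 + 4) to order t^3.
4 t^{2} + 8 t x + 4 x^{2} + 4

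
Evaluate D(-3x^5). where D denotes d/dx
- 15 x^{4}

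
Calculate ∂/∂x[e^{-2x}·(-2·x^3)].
x^{2} \left(4 x - 6\right) e^{- 2 x}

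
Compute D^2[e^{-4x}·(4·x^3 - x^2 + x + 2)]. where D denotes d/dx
2 \left(32 x^{3} - 56 x^{2} + 28 x + 11\right) e^{- 4 x}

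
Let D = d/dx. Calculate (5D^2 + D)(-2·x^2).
- 4 x - 20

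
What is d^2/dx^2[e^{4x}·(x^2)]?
\left(16 x^{2} + 16 x + 2\right) e^{4 x}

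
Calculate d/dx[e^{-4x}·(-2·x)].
2 \left(4 x - 1\right) e^{- 4 x}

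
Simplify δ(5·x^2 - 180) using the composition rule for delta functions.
\frac{\delta(x - 6) + \delta(x + 6)}{60}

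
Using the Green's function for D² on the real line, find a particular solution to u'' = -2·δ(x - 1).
-|x - 1|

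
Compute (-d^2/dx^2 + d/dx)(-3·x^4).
12 x^{2} \left(3 - x\right)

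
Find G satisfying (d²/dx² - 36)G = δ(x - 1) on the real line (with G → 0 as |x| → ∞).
-\frac{e^{-6|x - 1|}}{12}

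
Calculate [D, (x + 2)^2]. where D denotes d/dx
2 x + 4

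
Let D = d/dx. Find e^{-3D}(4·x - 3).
4 x - 15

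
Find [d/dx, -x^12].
- 12 x^{11}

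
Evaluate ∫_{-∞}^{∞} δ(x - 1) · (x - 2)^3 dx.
-1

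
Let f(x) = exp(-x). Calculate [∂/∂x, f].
- e^{- x}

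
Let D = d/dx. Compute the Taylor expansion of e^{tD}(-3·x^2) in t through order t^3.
- 3 t^{2} - 6 t x - 3 x^{2}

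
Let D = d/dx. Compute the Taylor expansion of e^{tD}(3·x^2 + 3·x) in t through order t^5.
3 t^{2} + 3 t \left(2 x + 1\right) + 3 x^{2} + 3 x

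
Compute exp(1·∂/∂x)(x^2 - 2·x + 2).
x^{2} + 1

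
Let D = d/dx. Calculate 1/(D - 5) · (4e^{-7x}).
- \frac{e^{- 7 x}}{3}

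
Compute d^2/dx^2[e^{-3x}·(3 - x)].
3 \left(11 - 3 x\right) e^{- 3 x}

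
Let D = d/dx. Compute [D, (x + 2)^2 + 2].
2 x + 4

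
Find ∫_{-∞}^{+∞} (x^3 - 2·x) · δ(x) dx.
0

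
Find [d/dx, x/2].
\frac{1}{2}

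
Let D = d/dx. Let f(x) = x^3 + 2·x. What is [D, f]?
3 x^{2} + 2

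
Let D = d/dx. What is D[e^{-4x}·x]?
\left(1 - 4 x\right) e^{- 4 x}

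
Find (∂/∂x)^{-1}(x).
\frac{x^{2}}{2}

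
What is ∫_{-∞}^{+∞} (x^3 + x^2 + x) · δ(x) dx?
0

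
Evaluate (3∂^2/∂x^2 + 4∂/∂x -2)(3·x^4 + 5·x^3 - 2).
- 6 x^{4} + 38 x^{3} + 168 x^{2} + 90 x + 4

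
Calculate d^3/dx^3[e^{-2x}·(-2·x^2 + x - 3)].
4 \left(4 x^{2} - 14 x + 15\right) e^{- 2 x}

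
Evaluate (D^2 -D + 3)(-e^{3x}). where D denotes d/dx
- 9 e^{3 x}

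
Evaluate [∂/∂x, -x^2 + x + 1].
1 - 2 x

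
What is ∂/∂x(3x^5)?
15 x^{4}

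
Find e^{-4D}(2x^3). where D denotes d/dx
2 x^{3} - 24 x^{2} + 96 x - 128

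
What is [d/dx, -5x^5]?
- 25 x^{4}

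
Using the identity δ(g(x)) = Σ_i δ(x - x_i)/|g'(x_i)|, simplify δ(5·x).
\frac{\delta(x)}{5}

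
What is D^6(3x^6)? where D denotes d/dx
2160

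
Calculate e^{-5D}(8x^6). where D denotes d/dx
8 x^{6} - 240 x^{5} + 3000 x^{4} - 20000 x^{3} + 75000 x^{2} - 150000 x + 125000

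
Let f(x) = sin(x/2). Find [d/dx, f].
\frac{\cos{\left(\frac{x}{2} \right)}}{2}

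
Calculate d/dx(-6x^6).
- 36 x^{5}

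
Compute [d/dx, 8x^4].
32 x^{3}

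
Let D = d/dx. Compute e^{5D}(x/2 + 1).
\frac{x}{2} + \frac{7}{2}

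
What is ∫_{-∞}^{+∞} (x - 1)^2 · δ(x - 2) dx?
1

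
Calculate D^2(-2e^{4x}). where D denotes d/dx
- 32 e^{4 x}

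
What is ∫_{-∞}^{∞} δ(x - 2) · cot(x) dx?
\cot{\left(2 \right)}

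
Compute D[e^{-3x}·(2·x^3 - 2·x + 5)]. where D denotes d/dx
\left(- 6 x^{3} + 6 x^{2} + 6 x - 17\right) e^{- 3 x}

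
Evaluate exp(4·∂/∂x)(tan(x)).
\tan{\left(x + 4 \right)}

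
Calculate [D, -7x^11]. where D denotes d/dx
- 77 x^{10}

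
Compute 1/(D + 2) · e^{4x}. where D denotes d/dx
\frac{e^{4 x}}{6}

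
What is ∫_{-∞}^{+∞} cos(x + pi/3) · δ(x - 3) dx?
\cos{\left(\frac{\pi}{3} + 3 \right)}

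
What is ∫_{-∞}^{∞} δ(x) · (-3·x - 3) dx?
-3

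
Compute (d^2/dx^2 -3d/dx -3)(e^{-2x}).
7 e^{- 2 x}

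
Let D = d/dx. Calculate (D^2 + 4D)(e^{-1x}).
- 3 e^{- x}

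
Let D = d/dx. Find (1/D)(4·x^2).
\frac{4 x^{3}}{3}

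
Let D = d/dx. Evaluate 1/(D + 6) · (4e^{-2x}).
e^{- 2 x}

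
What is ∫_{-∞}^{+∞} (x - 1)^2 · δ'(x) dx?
2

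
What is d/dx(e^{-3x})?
- 3 e^{- 3 x}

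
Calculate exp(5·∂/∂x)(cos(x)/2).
\frac{\cos{\left(x + 5 \right)}}{2}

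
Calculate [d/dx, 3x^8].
24 x^{7}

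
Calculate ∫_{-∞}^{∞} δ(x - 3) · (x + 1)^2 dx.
16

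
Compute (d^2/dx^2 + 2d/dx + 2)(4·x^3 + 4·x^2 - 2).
8 x^{3} + 32 x^{2} + 40 x + 4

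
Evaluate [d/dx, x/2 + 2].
\frac{1}{2}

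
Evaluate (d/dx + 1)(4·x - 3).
4 x + 1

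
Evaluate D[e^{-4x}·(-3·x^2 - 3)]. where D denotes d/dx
6 \left(2 x^{2} - x + 2\right) e^{- 4 x}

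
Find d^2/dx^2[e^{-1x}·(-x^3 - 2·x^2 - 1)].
\left(- x^{3} + 4 x^{2} + 2 x - 5\right) e^{- x}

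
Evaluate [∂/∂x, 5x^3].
15 x^{2}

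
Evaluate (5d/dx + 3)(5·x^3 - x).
15 x^{3} + 75 x^{2} - 3 x - 5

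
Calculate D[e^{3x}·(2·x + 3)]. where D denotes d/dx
\left(6 x + 11\right) e^{3 x}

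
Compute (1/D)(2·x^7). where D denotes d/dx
\frac{x^{8}}{4}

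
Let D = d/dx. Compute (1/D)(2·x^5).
\frac{x^{6}}{3}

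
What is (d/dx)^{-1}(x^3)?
\frac{x^{4}}{4}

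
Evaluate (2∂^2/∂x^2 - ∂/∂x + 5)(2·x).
10 x - 2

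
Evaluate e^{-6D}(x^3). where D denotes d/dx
x^{3} - 18 x^{2} + 108 x - 216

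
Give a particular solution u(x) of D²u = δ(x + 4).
\frac{|x + 4|}{2}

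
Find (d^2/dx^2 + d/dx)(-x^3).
3 x \left(- x - 2\right)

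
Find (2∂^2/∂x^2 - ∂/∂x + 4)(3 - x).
13 - 4 x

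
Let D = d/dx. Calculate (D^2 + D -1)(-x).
x - 1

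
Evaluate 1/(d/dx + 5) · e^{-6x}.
- e^{- 6 x}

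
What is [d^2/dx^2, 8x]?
16\frac{d}{dx}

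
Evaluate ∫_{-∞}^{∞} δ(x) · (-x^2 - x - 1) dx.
-1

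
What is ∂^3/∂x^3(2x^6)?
240 x^{3}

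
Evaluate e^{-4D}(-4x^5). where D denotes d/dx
- 4 x^{5} + 80 x^{4} - 640 x^{3} + 2560 x^{2} - 5120 x + 4096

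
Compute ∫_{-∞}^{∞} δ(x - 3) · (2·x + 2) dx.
8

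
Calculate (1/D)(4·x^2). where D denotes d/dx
\frac{4 x^{3}}{3}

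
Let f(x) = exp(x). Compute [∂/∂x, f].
e^{x}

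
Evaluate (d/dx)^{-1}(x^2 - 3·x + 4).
\frac{x^{3}}{3} - \frac{3 x^{2}}{2} + 4 x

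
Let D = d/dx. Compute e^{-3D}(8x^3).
8 x^{3} - 72 x^{2} + 216 x - 216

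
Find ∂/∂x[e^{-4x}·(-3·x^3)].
x^{2} \left(12 x - 9\right) e^{- 4 x}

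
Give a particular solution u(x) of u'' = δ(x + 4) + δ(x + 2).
\frac{|x + 4|}{2} + \frac{|x + 2|}{2}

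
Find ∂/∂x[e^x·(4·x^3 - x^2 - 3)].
\left(4 x^{3} + 11 x^{2} - 2 x - 3\right) e^{x}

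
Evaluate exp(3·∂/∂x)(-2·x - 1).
- 2 x - 7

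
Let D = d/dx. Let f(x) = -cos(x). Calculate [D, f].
\sin{\left(x \right)}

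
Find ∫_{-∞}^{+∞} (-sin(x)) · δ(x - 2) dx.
- \sin{\left(2 \right)}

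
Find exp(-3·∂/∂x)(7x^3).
7 x^{3} - 63 x^{2} + 189 x - 189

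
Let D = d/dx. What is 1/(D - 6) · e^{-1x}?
- \frac{e^{- x}}{7}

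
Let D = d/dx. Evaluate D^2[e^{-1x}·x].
\left(x - 2\right) e^{- x}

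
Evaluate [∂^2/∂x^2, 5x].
10\frac{d}{dx}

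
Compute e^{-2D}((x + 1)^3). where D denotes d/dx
x^{3} - 3 x^{2} + 3 x - 1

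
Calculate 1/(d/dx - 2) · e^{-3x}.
- \frac{e^{- 3 x}}{5}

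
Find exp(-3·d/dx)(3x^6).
3 x^{6} - 54 x^{5} + 405 x^{4} - 1620 x^{3} + 3645 x^{2} - 4374 x + 2187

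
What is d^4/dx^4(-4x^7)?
- 3360 x^{3}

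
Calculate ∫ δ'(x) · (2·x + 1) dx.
-2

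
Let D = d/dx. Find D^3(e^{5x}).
125 e^{5 x}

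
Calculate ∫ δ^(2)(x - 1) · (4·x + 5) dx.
0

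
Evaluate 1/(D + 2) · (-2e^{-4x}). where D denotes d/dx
e^{- 4 x}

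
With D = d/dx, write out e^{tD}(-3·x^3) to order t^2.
3 x \left(- 3 t^{2} - 3 t x - x^{2}\right)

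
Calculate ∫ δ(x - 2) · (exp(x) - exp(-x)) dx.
2 \sinh{\left(2 \right)}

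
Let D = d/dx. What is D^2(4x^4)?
48 x^{2}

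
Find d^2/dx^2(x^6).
30 x^{4}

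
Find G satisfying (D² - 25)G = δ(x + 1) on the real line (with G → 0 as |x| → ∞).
-\frac{e^{-5|x + 1|}}{10}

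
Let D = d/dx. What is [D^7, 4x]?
28D^{6}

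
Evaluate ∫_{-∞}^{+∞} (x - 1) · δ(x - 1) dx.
0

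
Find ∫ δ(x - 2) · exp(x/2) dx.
e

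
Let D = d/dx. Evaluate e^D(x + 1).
x + 2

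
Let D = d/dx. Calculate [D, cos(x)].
- \sin{\left(x \right)}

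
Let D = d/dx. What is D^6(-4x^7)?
- 20160 x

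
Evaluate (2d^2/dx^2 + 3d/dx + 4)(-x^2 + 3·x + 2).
- 4 x^{2} + 6 x + 13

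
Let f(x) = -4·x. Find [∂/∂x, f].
-4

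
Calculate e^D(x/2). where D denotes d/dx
\frac{x}{2} + \frac{1}{2}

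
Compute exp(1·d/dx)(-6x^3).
- 6 x^{3} - 18 x^{2} - 18 x - 6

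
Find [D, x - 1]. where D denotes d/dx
1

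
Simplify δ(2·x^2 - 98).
\frac{\delta(x - 7) + \delta(x + 7)}{28}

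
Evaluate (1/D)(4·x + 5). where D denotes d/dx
2 x^{2} + 5 x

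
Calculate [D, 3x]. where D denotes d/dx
3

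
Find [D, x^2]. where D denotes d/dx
2 x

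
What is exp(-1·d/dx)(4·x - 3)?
4 x - 7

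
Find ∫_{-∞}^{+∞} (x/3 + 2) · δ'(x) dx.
- \frac{1}{3}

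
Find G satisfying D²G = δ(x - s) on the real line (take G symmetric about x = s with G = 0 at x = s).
\frac{|x - s|}{2}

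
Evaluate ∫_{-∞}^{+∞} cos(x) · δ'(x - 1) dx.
\sin{\left(1 \right)}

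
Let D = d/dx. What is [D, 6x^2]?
12 x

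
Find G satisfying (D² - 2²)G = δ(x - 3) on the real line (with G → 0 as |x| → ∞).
-\frac{e^{-2|x - 3|}}{4}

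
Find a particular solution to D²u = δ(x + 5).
\frac{|x + 5|}{2}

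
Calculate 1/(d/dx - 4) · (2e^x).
- \frac{2 e^{x}}{3}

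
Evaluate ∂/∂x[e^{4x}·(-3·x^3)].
x^{2} \left(- 12 x - 9\right) e^{4 x}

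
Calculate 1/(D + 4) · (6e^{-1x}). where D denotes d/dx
2 e^{- x}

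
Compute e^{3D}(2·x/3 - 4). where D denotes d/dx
\frac{2 x}{3} - 2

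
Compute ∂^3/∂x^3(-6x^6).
- 720 x^{3}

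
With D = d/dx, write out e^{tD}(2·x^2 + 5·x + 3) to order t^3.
2 t^{2} + t \left(4 x + 5\right) + 2 x^{2} + 5 x + 3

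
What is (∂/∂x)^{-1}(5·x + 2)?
\frac{5 x^{2}}{2} + 2 x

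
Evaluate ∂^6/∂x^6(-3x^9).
- 181440 x^{3}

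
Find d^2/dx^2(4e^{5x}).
100 e^{5 x}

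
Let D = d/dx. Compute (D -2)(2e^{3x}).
2 e^{3 x}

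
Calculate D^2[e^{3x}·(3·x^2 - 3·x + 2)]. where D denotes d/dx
\left(27 x^{2} + 9 x + 6\right) e^{3 x}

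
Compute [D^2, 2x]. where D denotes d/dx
4D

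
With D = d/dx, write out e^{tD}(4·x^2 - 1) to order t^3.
4 t^{2} + 8 t x + 4 x^{2} - 1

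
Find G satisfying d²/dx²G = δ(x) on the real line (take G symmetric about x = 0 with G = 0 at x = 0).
\frac{|x|}{2}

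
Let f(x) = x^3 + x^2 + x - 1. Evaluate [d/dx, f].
3 x^{2} + 2 x + 1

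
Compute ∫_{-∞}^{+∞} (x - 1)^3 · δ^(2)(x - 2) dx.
6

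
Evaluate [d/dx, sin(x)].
\cos{\left(x \right)}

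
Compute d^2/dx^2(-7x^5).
- 140 x^{3}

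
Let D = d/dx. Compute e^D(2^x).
2^{x + 1}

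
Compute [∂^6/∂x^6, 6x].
36\frac{d^{5}}{dx^{5}}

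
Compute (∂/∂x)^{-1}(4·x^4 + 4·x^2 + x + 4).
\frac{4 x^{5}}{5} + \frac{4 x^{3}}{3} + \frac{x^{2}}{2} + 4 x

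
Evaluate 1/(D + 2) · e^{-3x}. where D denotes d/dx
- e^{- 3 x}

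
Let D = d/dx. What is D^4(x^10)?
5040 x^{6}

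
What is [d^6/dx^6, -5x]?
-30\frac{d^{5}}{dx^{5}}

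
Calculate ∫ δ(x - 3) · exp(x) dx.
e^{3}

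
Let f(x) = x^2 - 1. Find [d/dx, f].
2 x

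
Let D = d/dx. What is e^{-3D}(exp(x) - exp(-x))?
- e^{3 - x} + e^{x - 3}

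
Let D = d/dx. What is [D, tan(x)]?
\frac{1}{\cos^{2}{\left(x \right)}}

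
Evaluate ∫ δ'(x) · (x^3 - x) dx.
1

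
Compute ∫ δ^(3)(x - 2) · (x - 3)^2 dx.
0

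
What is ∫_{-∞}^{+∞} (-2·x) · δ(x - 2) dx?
-4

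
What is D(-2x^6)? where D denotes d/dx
- 12 x^{5}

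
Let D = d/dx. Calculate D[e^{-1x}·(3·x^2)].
3 x \left(2 - x\right) e^{- x}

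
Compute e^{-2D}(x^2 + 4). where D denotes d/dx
x^{2} - 4 x + 8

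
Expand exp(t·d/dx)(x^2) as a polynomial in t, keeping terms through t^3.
t^{2} + 2 t x + x^{2}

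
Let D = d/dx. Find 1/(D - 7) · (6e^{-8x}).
- \frac{2 e^{- 8 x}}{5}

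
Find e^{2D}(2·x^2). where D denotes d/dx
2 x^{2} + 8 x + 8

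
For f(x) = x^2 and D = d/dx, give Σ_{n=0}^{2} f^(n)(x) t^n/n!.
t^{2} + 2 t x + x^{2}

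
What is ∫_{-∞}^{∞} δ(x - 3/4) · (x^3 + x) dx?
\frac{75}{64}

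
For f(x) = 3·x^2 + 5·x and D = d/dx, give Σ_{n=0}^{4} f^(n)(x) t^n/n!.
3 t^{2} + t \left(6 x + 5\right) + 3 x^{2} + 5 x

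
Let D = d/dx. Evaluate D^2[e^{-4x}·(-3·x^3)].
6 x \left(- 8 x^{2} + 12 x - 3\right) e^{- 4 x}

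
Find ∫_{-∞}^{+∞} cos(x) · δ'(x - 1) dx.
\sin{\left(1 \right)}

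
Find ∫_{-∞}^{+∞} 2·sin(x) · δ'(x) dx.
-2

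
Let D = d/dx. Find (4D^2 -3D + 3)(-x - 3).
- 3 x - 6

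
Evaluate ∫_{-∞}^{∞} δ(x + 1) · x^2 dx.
1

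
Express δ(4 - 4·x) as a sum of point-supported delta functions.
\frac{\delta(x - 1)}{4}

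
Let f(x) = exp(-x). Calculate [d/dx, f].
- e^{- x}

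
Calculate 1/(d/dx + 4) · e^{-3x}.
e^{- 3 x}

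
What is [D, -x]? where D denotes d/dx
-1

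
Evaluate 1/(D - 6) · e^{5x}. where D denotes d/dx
- e^{5 x}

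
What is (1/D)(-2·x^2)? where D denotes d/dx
- \frac{2 x^{3}}{3}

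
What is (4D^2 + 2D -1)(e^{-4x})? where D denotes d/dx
55 e^{- 4 x}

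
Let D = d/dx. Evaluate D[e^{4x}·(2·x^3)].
x^{2} \left(8 x + 6\right) e^{4 x}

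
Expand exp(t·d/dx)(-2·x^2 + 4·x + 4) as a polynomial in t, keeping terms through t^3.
- 2 t^{2} - 4 t \left(x - 1\right) - 2 x^{2} + 4 x + 4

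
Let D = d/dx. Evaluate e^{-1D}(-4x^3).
- 4 x^{3} + 12 x^{2} - 12 x + 4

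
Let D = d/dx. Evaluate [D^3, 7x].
21D^{2}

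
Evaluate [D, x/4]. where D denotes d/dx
\frac{1}{4}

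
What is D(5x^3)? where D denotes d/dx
15 x^{2}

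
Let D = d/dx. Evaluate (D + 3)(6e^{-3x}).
0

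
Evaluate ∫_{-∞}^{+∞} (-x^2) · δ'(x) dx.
0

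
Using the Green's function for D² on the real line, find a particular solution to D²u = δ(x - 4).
\frac{|x - 4|}{2}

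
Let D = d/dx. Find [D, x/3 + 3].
\frac{1}{3}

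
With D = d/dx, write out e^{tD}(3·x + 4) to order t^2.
3 t + 3 x + 4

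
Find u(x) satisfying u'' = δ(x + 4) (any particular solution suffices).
\frac{|x + 4|}{2}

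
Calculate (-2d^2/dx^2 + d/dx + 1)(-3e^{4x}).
81 e^{4 x}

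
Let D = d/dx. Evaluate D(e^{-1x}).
- e^{- x}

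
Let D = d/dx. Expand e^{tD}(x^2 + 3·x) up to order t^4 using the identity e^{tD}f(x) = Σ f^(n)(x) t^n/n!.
t^{2} + t \left(2 x + 3\right) + x^{2} + 3 x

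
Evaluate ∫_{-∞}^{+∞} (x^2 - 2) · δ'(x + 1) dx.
2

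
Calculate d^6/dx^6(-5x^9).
- 302400 x^{3}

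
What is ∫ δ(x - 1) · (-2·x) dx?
-2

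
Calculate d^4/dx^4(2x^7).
1680 x^{3}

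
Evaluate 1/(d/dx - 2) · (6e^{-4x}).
- e^{- 4 x}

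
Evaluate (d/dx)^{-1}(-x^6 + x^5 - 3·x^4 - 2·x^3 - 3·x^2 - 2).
- \frac{x^{7}}{7} + \frac{x^{6}}{6} - \frac{3 x^{5}}{5} - \frac{x^{4}}{2} - x^{3} - 2 x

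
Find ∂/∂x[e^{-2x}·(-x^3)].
x^{2} \left(2 x - 3\right) e^{- 2 x}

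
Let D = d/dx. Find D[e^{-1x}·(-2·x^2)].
2 x \left(x - 2\right) e^{- x}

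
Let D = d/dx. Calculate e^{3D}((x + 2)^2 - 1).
x^{2} + 10 x + 24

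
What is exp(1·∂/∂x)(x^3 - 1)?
x \left(x^{2} + 3 x + 3\right)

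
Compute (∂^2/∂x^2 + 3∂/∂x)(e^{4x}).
28 e^{4 x}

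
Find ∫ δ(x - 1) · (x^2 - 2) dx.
-1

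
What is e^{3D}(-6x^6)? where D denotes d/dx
- 6 x^{6} - 108 x^{5} - 810 x^{4} - 3240 x^{3} - 7290 x^{2} - 8748 x - 4374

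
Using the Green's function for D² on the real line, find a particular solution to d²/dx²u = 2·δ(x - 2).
|x - 2|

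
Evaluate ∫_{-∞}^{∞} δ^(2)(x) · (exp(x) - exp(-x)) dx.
0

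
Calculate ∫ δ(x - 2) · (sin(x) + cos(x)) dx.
\cos{\left(2 \right)} + \sin{\left(2 \right)}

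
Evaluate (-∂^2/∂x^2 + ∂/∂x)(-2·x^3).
6 x \left(2 - x\right)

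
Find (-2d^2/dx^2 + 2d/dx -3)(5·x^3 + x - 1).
- 15 x^{3} + 30 x^{2} - 63 x + 5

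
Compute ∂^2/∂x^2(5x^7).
210 x^{5}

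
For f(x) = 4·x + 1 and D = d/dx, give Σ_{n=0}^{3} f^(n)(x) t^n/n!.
4 t + 4 x + 1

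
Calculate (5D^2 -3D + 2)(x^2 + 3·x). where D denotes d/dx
2 x^{2} + 1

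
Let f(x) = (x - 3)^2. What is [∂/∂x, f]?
2 x - 6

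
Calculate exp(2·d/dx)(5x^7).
5 x^{7} + 70 x^{6} + 420 x^{5} + 1400 x^{4} + 2800 x^{3} + 3360 x^{2} + 2240 x + 640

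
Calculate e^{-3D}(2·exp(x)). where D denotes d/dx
2 e^{x - 3}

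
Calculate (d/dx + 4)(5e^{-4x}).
0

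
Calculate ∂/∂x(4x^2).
8 x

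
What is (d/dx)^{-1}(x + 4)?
\frac{x^{2}}{2} + 4 x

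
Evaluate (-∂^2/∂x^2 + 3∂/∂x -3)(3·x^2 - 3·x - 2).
- 9 x^{2} + 27 x - 9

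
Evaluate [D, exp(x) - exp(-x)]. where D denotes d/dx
2 \cosh{\left(x \right)}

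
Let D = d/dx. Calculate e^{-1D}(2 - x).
3 - x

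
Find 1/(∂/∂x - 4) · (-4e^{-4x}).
\frac{e^{- 4 x}}{2}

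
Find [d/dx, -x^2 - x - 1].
- 2 x - 1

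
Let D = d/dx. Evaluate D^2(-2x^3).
- 12 x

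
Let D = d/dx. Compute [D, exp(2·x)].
2 e^{2 x}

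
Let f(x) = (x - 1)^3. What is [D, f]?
3 \left(x - 1\right)^{2}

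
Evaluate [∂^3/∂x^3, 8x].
24\frac{d^{2}}{dx^{2}}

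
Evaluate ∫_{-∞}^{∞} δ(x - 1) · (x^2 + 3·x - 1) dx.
3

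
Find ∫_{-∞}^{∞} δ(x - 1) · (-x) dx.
-1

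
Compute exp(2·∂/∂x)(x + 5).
x + 7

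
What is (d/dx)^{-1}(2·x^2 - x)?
\frac{2 x^{3}}{3} - \frac{x^{2}}{2}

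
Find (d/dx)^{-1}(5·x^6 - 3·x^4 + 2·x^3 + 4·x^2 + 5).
\frac{5 x^{7}}{7} - \frac{3 x^{5}}{5} + \frac{x^{4}}{2} + \frac{4 x^{3}}{3} + 5 x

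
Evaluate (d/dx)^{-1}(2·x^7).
\frac{x^{8}}{4}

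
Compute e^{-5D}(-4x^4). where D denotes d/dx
- 4 x^{4} + 80 x^{3} - 600 x^{2} + 2000 x - 2500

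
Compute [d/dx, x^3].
3 x^{2}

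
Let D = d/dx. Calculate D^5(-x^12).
- 95040 x^{7}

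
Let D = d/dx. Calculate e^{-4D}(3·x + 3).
3 x - 9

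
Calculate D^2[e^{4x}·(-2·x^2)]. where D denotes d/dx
\left(- 32 x^{2} - 32 x - 4\right) e^{4 x}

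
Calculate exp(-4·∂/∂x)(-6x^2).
- 6 x^{2} + 48 x - 96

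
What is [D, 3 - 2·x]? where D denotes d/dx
-2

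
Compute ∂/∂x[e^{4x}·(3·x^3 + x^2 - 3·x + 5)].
\left(12 x^{3} + 13 x^{2} - 10 x + 17\right) e^{4 x}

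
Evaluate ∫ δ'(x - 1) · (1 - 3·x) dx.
3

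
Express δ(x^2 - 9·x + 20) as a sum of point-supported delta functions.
\frac{\delta(x - 4) + \delta(x - 5)}{1}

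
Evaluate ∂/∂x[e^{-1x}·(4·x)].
4 \left(1 - x\right) e^{- x}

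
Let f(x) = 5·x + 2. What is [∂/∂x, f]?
5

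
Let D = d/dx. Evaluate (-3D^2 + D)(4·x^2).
8 x - 24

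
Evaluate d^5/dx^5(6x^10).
181440 x^{5}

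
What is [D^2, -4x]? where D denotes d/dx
-8D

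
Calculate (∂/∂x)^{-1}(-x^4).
- \frac{x^{5}}{5}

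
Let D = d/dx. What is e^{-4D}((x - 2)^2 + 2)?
x^{2} - 12 x + 38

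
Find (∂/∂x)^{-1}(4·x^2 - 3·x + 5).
\frac{4 x^{3}}{3} - \frac{3 x^{2}}{2} + 5 x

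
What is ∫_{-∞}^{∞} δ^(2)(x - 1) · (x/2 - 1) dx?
0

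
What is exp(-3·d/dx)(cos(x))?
\cos{\left(x - 3 \right)}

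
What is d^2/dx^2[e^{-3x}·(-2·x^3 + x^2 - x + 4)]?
\left(- 18 x^{3} + 45 x^{2} - 33 x + 44\right) e^{- 3 x}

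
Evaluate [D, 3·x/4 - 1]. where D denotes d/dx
\frac{3}{4}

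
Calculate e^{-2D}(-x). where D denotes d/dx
2 - x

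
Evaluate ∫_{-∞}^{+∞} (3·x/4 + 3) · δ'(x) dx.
- \frac{3}{4}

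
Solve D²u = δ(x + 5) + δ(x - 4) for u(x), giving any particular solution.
\frac{|x + 5|}{2} + \frac{|x - 4|}{2}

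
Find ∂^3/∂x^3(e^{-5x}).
- 125 e^{- 5 x}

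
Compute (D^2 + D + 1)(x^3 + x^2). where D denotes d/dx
x^{3} + 4 x^{2} + 8 x + 2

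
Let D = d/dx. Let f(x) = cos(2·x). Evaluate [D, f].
- 2 \sin{\left(2 x \right)}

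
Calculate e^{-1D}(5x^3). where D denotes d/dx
5 x^{3} - 15 x^{2} + 15 x - 5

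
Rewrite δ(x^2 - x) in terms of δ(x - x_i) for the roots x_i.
\frac{\delta(x - 1) + \delta(x)}{1}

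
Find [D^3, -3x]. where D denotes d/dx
-9D^{2}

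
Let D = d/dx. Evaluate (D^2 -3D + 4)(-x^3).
x \left(- 4 x^{2} + 9 x - 6\right)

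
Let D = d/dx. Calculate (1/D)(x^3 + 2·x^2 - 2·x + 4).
\frac{x^{4}}{4} + \frac{2 x^{3}}{3} - x^{2} + 4 x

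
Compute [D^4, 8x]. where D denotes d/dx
32D^{3}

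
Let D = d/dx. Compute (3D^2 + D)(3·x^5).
15 x^{3} \left(x + 12\right)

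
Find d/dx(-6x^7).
- 42 x^{6}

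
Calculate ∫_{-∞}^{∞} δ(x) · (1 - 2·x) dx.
1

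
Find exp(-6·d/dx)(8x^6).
8 x^{6} - 288 x^{5} + 4320 x^{4} - 34560 x^{3} + 155520 x^{2} - 373248 x + 373248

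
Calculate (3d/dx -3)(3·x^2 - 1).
- 9 x^{2} + 18 x + 3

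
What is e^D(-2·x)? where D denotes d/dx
- 2 x - 2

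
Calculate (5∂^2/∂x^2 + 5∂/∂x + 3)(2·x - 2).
6 x + 4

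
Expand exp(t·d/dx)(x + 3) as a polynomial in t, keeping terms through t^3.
t + x + 3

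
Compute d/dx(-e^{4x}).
- 4 e^{4 x}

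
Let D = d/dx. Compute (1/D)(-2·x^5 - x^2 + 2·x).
- \frac{x^{6}}{3} - \frac{x^{3}}{3} + x^{2}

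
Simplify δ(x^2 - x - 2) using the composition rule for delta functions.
\frac{\delta(x - 2) + \delta(x + 1)}{3}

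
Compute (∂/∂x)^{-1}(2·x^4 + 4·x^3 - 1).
\frac{2 x^{5}}{5} + x^{4} - x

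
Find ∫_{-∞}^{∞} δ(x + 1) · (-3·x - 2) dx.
1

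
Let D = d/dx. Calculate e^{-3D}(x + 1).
x - 2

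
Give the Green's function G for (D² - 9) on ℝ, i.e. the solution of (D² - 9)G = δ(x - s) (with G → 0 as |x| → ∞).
-\frac{e^{-3|x-s|}}{6}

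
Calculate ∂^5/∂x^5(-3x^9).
- 45360 x^{4}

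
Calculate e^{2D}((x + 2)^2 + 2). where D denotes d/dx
x^{2} + 8 x + 18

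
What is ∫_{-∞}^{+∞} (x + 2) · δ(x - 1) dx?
3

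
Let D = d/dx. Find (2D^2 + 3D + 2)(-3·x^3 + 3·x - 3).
- 6 x^{3} - 27 x^{2} - 30 x + 3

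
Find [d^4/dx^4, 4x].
16\frac{d^{3}}{dx^{3}}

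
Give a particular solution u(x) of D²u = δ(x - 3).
\frac{|x - 3|}{2}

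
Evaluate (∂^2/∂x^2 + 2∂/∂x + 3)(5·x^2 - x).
15 x^{2} + 17 x + 8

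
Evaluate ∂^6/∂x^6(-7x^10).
- 1058400 x^{4}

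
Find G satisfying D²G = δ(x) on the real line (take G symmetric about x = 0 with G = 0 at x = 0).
\frac{|x|}{2}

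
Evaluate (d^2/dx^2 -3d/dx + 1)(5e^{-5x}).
205 e^{- 5 x}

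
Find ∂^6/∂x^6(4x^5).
0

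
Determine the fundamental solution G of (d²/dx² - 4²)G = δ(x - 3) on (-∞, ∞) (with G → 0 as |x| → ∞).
-\frac{e^{-4|x - 3|}}{8}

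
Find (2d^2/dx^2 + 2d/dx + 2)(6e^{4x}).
252 e^{4 x}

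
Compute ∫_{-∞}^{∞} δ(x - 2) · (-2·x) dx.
-4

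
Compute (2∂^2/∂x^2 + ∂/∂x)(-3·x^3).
9 x \left(- x - 4\right)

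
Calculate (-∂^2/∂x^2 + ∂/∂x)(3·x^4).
12 x^{2} \left(x - 3\right)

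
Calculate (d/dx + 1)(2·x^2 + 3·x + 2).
2 x^{2} + 7 x + 5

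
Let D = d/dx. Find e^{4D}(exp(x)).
e^{x + 4}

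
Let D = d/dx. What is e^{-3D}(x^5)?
x^{5} - 15 x^{4} + 90 x^{3} - 270 x^{2} + 405 x - 243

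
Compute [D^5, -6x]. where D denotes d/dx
-30D^{4}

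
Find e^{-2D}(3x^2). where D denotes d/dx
3 x^{2} - 12 x + 12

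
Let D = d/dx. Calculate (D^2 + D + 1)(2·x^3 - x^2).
2 x^{3} + 5 x^{2} + 10 x - 2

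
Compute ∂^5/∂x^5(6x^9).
90720 x^{4}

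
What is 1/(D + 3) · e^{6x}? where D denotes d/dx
\frac{e^{6 x}}{9}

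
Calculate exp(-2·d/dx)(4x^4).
4 x^{4} - 32 x^{3} + 96 x^{2} - 128 x + 64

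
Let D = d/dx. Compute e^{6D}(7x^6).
7 x^{6} + 252 x^{5} + 3780 x^{4} + 30240 x^{3} + 136080 x^{2} + 326592 x + 326592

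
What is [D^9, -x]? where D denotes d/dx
-9D^{8}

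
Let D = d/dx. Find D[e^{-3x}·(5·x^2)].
5 x \left(2 - 3 x\right) e^{- 3 x}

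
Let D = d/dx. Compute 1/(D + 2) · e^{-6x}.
- \frac{e^{- 6 x}}{4}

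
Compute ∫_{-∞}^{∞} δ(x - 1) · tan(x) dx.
\tan{\left(1 \right)}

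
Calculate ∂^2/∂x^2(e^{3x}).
9 e^{3 x}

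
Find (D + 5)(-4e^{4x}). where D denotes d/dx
- 36 e^{4 x}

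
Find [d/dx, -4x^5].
- 20 x^{4}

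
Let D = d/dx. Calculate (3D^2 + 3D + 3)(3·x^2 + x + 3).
9 x^{2} + 21 x + 30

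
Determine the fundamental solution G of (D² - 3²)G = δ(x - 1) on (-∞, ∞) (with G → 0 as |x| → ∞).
-\frac{e^{-3|x - 1|}}{6}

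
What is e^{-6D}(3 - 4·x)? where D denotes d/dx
27 - 4 x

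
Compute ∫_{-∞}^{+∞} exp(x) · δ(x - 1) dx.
e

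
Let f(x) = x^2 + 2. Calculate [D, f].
2 x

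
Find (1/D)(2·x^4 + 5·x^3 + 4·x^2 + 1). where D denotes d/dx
\frac{2 x^{5}}{5} + \frac{5 x^{4}}{4} + \frac{4 x^{3}}{3} + x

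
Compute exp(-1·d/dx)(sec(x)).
\sec{\left(x - 1 \right)}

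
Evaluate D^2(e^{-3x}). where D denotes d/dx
9 e^{- 3 x}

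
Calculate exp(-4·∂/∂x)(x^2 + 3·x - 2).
x^{2} - 5 x + 2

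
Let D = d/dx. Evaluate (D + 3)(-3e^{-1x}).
- 6 e^{- x}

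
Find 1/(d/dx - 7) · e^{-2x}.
- \frac{e^{- 2 x}}{9}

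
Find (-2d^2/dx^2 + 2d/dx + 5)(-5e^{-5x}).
275 e^{- 5 x}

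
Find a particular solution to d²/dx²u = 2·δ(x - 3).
|x - 3|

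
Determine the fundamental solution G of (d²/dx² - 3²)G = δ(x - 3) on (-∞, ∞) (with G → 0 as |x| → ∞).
-\frac{e^{-3|x - 3|}}{6}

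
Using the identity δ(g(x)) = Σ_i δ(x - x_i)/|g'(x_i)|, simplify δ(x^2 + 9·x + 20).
\frac{\delta(x + 5) + \delta(x + 4)}{1}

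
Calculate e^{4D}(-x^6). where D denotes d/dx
- x^{6} - 24 x^{5} - 240 x^{4} - 1280 x^{3} - 3840 x^{2} - 6144 x - 4096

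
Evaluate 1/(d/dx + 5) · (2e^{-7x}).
- e^{- 7 x}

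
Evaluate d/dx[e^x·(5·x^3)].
5 x^{2} \left(x + 3\right) e^{x}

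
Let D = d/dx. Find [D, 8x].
8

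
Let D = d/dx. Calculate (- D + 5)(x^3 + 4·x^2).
x \left(5 x^{2} + 17 x - 8\right)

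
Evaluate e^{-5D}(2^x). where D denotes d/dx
2^{x - 5}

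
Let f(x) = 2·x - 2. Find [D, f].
2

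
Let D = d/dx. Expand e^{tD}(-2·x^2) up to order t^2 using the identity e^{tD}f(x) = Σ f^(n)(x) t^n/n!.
- 2 t^{2} - 4 t x - 2 x^{2}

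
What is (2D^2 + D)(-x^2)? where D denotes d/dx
- 2 x - 4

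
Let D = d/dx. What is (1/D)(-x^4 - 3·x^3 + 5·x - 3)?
- \frac{x^{5}}{5} - \frac{3 x^{4}}{4} + \frac{5 x^{2}}{2} - 3 x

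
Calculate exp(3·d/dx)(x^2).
x^{2} + 6 x + 9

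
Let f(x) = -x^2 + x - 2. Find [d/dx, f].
1 - 2 x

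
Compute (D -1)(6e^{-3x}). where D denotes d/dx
- 24 e^{- 3 x}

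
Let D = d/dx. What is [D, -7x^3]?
- 21 x^{2}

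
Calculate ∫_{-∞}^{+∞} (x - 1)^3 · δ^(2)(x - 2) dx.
6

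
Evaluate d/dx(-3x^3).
- 9 x^{2}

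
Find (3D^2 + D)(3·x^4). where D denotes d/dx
12 x^{2} \left(x + 9\right)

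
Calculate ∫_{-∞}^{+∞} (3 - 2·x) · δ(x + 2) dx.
7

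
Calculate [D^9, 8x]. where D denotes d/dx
72D^{8}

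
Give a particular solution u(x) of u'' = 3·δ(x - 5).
\frac{3|x - 5|}{2}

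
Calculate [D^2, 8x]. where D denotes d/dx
16D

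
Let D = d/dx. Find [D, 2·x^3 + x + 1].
6 x^{2} + 1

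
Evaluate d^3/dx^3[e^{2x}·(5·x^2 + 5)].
\left(40 x^{2} + 120 x + 100\right) e^{2 x}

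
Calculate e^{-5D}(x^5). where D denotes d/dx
x^{5} - 25 x^{4} + 250 x^{3} - 1250 x^{2} + 3125 x - 3125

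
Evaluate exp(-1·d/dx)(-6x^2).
- 6 x^{2} + 12 x - 6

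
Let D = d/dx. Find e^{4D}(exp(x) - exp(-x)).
2 \sinh{\left(x + 4 \right)}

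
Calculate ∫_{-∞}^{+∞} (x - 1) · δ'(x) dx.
-1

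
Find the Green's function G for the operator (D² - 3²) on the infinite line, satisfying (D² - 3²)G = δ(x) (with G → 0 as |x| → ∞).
-\frac{e^{-3|x|}}{6}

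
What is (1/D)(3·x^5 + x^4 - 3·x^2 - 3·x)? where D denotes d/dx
\frac{x^{6}}{2} + \frac{x^{5}}{5} - x^{3} - \frac{3 x^{2}}{2}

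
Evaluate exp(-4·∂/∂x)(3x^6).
3 x^{6} - 72 x^{5} + 720 x^{4} - 3840 x^{3} + 11520 x^{2} - 18432 x + 12288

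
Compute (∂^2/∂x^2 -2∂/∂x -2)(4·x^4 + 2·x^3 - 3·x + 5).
- 8 x^{4} - 36 x^{3} + 36 x^{2} + 18 x - 4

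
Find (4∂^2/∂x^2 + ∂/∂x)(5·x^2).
10 x + 40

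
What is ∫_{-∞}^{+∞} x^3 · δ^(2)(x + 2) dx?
-12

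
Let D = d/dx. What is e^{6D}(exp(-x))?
e^{- x - 6}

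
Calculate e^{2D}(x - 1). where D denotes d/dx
x + 1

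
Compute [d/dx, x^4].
4 x^{3}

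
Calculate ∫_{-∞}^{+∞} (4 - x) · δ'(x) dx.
1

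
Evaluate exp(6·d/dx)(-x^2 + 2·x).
- x^{2} - 10 x - 24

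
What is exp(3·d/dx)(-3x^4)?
- 3 x^{4} - 36 x^{3} - 162 x^{2} - 324 x - 243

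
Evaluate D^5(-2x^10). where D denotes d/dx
- 60480 x^{5}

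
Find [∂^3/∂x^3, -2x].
-6\frac{d^{2}}{dx^{2}}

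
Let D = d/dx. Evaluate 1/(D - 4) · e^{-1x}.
- \frac{e^{- x}}{5}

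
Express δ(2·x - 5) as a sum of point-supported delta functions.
\frac{\delta(x - 5/2)}{2}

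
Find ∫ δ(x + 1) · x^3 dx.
-1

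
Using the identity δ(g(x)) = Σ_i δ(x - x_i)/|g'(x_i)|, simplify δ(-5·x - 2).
\frac{\delta(x + 2/5)}{5}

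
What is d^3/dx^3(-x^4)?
- 24 x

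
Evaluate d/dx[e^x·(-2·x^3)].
2 x^{2} \left(- x - 3\right) e^{x}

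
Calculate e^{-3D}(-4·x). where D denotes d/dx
12 - 4 x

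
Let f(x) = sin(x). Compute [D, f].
\cos{\left(x \right)}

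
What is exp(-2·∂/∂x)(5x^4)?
5 x^{4} - 40 x^{3} + 120 x^{2} - 160 x + 80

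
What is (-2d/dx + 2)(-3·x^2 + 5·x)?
- 6 x^{2} + 22 x - 10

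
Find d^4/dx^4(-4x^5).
- 480 x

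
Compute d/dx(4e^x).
4 e^{x}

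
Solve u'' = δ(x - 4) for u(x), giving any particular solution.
\frac{|x - 4|}{2}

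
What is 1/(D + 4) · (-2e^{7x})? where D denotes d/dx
- \frac{2 e^{7 x}}{11}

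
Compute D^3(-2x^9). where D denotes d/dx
- 1008 x^{6}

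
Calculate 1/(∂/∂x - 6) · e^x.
- \frac{e^{x}}{5}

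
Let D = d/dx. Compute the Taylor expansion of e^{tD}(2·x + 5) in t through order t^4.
2 t + 2 x + 5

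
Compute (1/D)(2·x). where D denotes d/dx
x^{2}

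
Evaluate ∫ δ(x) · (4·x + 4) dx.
4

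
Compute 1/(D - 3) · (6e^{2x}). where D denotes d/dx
- 6 e^{2 x}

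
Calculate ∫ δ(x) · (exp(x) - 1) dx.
0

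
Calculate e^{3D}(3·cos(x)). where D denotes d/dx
3 \cos{\left(x + 3 \right)}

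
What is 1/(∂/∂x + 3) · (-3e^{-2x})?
- 3 e^{- 2 x}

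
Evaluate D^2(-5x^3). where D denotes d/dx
- 30 x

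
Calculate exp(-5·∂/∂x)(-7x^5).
- 7 x^{5} + 175 x^{4} - 1750 x^{3} + 8750 x^{2} - 21875 x + 21875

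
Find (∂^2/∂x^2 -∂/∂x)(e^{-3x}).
12 e^{- 3 x}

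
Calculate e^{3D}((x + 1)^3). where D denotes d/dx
x^{3} + 12 x^{2} + 48 x + 64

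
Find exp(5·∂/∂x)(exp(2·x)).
e^{2 x + 10}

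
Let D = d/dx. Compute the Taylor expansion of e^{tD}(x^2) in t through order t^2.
t^{2} + 2 t x + x^{2}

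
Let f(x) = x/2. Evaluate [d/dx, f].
\frac{1}{2}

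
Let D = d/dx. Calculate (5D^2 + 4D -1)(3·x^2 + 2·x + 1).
- 3 x^{2} + 22 x + 37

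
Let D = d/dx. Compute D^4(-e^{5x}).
- 625 e^{5 x}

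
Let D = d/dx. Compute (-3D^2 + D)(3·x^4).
12 x^{2} \left(x - 9\right)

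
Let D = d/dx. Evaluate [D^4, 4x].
16D^{3}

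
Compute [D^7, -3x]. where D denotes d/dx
-21D^{6}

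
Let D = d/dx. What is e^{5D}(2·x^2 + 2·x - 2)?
2 x^{2} + 22 x + 58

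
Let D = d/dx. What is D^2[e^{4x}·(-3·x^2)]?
\left(- 48 x^{2} - 48 x - 6\right) e^{4 x}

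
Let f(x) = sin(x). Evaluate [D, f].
\cos{\left(x \right)}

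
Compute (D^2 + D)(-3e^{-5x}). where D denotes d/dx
- 60 e^{- 5 x}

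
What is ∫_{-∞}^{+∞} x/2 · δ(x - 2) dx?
1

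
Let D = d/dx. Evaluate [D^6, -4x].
-24D^{5}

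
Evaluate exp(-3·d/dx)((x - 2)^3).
x^{3} - 15 x^{2} + 75 x - 125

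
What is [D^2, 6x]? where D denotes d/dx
12D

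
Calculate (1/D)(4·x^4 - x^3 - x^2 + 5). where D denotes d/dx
\frac{4 x^{5}}{5} - \frac{x^{4}}{4} - \frac{x^{3}}{3} + 5 x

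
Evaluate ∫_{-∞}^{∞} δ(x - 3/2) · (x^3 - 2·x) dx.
\frac{3}{8}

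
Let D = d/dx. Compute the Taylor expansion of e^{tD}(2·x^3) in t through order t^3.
2 t^{3} + 6 t^{2} x + 6 t x^{2} + 2 x^{3}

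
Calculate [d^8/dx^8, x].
8\frac{d^{7}}{dx^{7}}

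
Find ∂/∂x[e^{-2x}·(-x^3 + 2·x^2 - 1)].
\left(2 x^{3} - 7 x^{2} + 4 x + 2\right) e^{- 2 x}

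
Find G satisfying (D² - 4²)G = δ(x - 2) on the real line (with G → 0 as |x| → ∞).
-\frac{e^{-4|x - 2|}}{8}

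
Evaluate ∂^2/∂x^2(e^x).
e^{x}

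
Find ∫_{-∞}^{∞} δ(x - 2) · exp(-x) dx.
e^{-2}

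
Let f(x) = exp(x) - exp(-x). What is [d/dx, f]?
2 \cosh{\left(x \right)}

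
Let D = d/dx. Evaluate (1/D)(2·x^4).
\frac{2 x^{5}}{5}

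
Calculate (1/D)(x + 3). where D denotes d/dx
\frac{x^{2}}{2} + 3 x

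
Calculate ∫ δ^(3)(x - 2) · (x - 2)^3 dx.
-6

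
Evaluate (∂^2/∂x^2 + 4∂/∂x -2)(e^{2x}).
10 e^{2 x}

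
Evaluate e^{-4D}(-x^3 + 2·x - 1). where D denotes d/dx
- x^{3} + 12 x^{2} - 46 x + 55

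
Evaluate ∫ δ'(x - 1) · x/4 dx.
- \frac{1}{4}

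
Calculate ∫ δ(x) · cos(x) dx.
1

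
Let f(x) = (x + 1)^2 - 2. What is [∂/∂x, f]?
2 x + 2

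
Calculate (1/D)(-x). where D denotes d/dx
- \frac{x^{2}}{2}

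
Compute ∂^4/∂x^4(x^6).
360 x^{2}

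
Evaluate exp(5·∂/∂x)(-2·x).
- 2 x - 10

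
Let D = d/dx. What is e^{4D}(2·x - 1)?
2 x + 7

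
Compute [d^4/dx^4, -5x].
-20\frac{d^{3}}{dx^{3}}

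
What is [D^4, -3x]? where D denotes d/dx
-12D^{3}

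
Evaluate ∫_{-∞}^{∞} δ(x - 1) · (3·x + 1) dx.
4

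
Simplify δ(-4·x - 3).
\frac{\delta(x + 3/4)}{4}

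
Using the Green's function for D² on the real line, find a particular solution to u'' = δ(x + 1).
\frac{|x + 1|}{2}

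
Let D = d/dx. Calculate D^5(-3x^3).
0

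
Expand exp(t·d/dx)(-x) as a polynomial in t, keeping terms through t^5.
- t - x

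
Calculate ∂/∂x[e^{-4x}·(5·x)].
5 \left(1 - 4 x\right) e^{- 4 x}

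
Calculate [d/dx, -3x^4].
- 12 x^{3}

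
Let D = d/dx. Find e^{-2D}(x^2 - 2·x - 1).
x^{2} - 6 x + 7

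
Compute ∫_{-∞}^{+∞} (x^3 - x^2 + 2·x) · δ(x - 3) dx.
24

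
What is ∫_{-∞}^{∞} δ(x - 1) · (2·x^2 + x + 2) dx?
5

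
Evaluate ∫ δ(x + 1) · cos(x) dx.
\cos{\left(1 \right)}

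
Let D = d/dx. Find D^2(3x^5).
60 x^{3}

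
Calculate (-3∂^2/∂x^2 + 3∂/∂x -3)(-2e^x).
6 e^{x}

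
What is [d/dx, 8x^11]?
88 x^{10}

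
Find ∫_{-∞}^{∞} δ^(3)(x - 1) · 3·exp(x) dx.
- 3 e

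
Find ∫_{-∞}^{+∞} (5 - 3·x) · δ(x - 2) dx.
-1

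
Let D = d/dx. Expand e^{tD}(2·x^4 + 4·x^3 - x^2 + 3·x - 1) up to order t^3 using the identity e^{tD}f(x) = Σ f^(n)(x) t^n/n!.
t^{3} \left(8 x + 4\right) + t^{2} \left(12 x^{2} + 12 x - 1\right) + t \left(8 x^{3} + 12 x^{2} - 2 x + 3\right) + 2 x^{4} + 4 x^{3} - x^{2} + 3 x - 1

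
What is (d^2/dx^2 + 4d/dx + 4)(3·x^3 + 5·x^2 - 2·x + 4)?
12 x^{3} + 56 x^{2} + 50 x + 18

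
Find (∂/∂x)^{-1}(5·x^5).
\frac{5 x^{6}}{6}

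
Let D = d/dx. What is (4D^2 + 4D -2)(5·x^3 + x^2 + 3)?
- 10 x^{3} + 58 x^{2} + 128 x + 2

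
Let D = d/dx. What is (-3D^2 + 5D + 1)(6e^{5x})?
- 294 e^{5 x}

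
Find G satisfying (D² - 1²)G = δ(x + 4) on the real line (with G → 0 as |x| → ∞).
-\frac{e^{-|x + 4|}}{2}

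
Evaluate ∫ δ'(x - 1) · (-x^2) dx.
2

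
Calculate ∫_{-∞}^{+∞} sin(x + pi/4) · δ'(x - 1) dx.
- \cos{\left(\frac{\pi}{4} + 1 \right)}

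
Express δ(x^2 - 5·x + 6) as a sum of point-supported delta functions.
\frac{\delta(x - 2) + \delta(x - 3)}{1}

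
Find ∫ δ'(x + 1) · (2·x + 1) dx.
-2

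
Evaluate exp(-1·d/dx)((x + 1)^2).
x^{2}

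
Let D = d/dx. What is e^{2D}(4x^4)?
4 x^{4} + 32 x^{3} + 96 x^{2} + 128 x + 64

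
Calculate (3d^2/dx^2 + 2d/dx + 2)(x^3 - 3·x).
2 x^{3} + 6 x^{2} + 12 x - 6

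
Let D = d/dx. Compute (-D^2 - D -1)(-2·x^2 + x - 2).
2 x^{2} + 3 x + 5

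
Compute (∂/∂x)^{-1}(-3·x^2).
- x^{3}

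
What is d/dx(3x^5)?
15 x^{4}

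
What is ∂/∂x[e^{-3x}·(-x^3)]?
3 x^{2} \left(x - 1\right) e^{- 3 x}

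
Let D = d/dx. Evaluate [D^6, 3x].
18D^{5}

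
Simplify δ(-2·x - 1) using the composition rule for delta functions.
\frac{\delta(x + 1/2)}{2}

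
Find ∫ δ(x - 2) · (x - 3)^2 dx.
1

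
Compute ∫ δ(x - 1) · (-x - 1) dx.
-2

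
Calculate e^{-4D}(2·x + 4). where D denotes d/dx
2 x - 4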